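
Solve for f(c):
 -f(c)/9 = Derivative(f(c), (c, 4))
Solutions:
 f(c) = (C1*sin(sqrt(6)*c/6) + C2*cos(sqrt(6)*c/6))*exp(-sqrt(6)*c/6) + (C3*sin(sqrt(6)*c/6) + C4*cos(sqrt(6)*c/6))*exp(sqrt(6)*c/6)


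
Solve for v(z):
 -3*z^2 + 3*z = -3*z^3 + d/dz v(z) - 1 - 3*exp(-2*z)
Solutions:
 v(z) = C1 + 3*z^4/4 - z^3 + 3*z^2/2 + z - 3*exp(-2*z)/2


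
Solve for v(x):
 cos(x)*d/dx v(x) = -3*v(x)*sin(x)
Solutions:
 v(x) = C1*cos(x)^3


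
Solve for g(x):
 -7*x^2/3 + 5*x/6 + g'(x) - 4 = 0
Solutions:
 g(x) = C1 + 7*x^3/9 - 5*x^2/12 + 4*x


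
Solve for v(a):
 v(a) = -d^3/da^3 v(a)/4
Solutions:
 v(a) = C3*exp(-2^(2/3)*a) + (C1*sin(2^(2/3)*sqrt(3)*a/2) + C2*cos(2^(2/3)*sqrt(3)*a/2))*exp(2^(2/3)*a/2)


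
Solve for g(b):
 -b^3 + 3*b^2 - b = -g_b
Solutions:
 g(b) = C1 + b^4/4 - b^3 + b^2/2


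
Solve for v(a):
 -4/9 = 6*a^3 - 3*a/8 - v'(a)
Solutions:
 v(a) = C1 + 3*a^4/2 - 3*a^2/16 + 4*a/9


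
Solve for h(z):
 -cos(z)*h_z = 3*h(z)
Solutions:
 h(z) = C1*(sin(z) - 1)^(3/2)/(sin(z) + 1)^(3/2)


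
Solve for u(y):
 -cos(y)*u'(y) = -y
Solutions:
 u(y) = C1 + Integral(y/cos(y), y)


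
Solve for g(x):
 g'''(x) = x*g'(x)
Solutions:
 g(x) = C1 + Integral(C2*airyai(x) + C3*airybi(x), x)


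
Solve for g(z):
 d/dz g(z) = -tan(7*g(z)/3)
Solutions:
 g(z) = -3*asin(C1*exp(-7*z/3))/7 + 3*pi/7
 g(z) = 3*asin(C1*exp(-7*z/3))/7


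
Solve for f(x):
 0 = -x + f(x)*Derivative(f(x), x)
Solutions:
 f(x) = -sqrt(C1 + x^2)
 f(x) = sqrt(C1 + x^2)


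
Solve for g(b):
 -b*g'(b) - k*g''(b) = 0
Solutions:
 g(b) = C1 + C2*sqrt(k)*erf(sqrt(2)*b*sqrt(1/k)/2)


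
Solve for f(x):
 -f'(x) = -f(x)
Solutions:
 f(x) = C1*exp(x)


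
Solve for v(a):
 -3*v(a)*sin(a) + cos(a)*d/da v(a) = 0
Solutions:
 v(a) = C1/cos(a)^3


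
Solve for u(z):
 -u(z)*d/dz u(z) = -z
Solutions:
 u(z) = -sqrt(C1 + z^2)
 u(z) = sqrt(C1 + z^2)


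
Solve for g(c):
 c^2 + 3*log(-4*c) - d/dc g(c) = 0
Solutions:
 g(c) = C1 + c^3/3 + 3*c*log(-c) + 3*c*(-1 + 2*log(2))


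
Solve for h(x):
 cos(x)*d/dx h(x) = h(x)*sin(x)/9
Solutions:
 h(x) = C1/cos(x)^(1/9)


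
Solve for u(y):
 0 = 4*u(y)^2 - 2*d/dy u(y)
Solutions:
 u(y) = -1/(C1 + 2*y)


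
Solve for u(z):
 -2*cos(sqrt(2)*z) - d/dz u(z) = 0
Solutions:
 u(z) = C1 - sqrt(2)*sin(sqrt(2)*z)


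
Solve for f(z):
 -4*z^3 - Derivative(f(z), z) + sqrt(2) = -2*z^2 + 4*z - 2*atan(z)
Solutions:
 f(z) = C1 - z^4 + 2*z^3/3 - 2*z^2 + 2*z*atan(z) + sqrt(2)*z - log(z^2 + 1)


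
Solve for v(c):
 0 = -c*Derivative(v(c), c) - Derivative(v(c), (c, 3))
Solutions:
 v(c) = C1 + Integral(C2*airyai(-c) + C3*airybi(-c), c)


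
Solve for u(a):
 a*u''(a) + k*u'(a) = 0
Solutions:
 u(a) = C1 + a^(1 - re(k))*(C2*sin(log(a)*Abs(im(k))) + C3*cos(log(a)*im(k)))


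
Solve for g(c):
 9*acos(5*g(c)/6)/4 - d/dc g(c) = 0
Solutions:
 Integral(1/acos(5*_y/6), (_y, g(c))) = C1 + 9*c/4


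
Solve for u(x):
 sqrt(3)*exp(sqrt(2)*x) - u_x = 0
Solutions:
 u(x) = C1 + sqrt(6)*exp(sqrt(2)*x)/2


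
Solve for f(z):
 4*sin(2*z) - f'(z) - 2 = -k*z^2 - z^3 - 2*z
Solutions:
 f(z) = C1 + k*z^3/3 + z^4/4 + z^2 - 2*z - 2*cos(2*z)


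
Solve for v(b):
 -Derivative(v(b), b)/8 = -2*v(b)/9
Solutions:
 v(b) = C1*exp(16*b/9)


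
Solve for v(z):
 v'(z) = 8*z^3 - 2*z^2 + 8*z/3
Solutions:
 v(z) = C1 + 2*z^4 - 2*z^3/3 + 4*z^2/3


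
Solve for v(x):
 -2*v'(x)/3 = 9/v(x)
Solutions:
 v(x) = -sqrt(C1 - 27*x)
 v(x) = sqrt(C1 - 27*x)


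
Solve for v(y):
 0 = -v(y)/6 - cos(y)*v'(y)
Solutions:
 v(y) = C1*(sin(y) - 1)^(1/12)/(sin(y) + 1)^(1/12)


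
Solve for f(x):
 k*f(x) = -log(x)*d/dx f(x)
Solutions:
 f(x) = C1*exp(-k*li(x))


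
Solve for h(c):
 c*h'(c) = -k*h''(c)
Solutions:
 h(c) = C1 + C2*sqrt(k)*erf(sqrt(2)*c*sqrt(1/k)/2)


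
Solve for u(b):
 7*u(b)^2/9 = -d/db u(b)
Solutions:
 u(b) = 9/(C1 + 7*b)


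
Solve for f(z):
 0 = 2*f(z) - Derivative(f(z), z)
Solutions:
 f(z) = C1*exp(2*z)


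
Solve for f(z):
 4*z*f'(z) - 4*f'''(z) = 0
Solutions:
 f(z) = C1 + Integral(C2*airyai(z) + C3*airybi(z), z)


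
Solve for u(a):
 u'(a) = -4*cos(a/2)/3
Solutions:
 u(a) = C1 - 8*sin(a/2)/3


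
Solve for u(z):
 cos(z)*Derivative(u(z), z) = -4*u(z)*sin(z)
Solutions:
 u(z) = C1*cos(z)^4


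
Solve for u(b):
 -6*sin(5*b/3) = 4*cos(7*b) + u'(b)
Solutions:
 u(b) = C1 - 4*sin(7*b)/7 + 18*cos(5*b/3)/5


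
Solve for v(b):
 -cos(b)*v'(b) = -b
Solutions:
 v(b) = C1 + Integral(b/cos(b), b)


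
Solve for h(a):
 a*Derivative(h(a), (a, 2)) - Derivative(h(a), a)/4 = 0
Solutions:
 h(a) = C1 + C2*a^(5/4)


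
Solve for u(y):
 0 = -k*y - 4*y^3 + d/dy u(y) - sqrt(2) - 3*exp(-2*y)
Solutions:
 u(y) = C1 + k*y^2/2 + y^4 + sqrt(2)*y - 3*exp(-2*y)/2


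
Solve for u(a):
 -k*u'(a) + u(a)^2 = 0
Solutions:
 u(a) = -k/(C1*k + a)


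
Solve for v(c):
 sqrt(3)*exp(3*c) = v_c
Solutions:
 v(c) = C1 + sqrt(3)*exp(3*c)/3


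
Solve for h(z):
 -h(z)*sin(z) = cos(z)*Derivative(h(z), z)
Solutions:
 h(z) = C1*cos(z)


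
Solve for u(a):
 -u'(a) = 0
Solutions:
 u(a) = C1


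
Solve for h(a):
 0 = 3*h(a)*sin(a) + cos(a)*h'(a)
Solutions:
 h(a) = C1*cos(a)^3


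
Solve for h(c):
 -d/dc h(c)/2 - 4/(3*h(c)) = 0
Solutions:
 h(c) = -sqrt(C1 - 48*c)/3
 h(c) = sqrt(C1 - 48*c)/3


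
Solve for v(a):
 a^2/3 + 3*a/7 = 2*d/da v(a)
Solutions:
 v(a) = C1 + a^3/18 + 3*a^2/28


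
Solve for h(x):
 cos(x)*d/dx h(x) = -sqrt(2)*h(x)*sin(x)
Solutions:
 h(x) = C1*cos(x)^(sqrt(2))


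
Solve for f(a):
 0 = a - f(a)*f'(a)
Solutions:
 f(a) = -sqrt(C1 + a^2)
 f(a) = sqrt(C1 + a^2)


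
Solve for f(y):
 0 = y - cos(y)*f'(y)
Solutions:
 f(y) = C1 + Integral(y/cos(y), y)


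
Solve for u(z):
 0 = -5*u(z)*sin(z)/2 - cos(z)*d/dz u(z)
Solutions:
 u(z) = C1*cos(z)^(5/2)


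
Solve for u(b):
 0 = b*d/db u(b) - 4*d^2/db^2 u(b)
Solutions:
 u(b) = C1 + C2*erfi(sqrt(2)*b/4)


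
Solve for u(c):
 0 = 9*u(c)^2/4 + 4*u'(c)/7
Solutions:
 u(c) = 16/(C1 + 63*c)


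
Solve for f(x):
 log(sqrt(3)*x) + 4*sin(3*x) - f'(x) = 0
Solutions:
 f(x) = C1 + x*log(x) - x + x*log(3)/2 - 4*cos(3*x)/3


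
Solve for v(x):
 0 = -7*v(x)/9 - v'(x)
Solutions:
 v(x) = C1*exp(-7*x/9)


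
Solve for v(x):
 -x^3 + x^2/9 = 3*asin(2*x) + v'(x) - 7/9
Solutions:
 v(x) = C1 - x^4/4 + x^3/27 - 3*x*asin(2*x) + 7*x/9 - 3*sqrt(1 - 4*x^2)/2


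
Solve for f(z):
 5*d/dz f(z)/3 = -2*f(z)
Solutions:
 f(z) = C1*exp(-6*z/5)


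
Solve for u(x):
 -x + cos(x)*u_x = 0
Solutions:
 u(x) = C1 + Integral(x/cos(x), x)


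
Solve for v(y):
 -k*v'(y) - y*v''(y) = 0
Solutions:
 v(y) = C1 + y^(1 - re(k))*(C2*sin(log(y)*Abs(im(k))) + C3*cos(log(y)*im(k)))


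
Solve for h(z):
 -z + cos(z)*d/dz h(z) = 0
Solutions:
 h(z) = C1 + Integral(z/cos(z), z)


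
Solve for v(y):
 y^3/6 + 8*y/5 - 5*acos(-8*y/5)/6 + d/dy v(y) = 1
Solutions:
 v(y) = C1 - y^4/24 - 4*y^2/5 + 5*y*acos(-8*y/5)/6 + y + 5*sqrt(25 - 64*y^2)/48


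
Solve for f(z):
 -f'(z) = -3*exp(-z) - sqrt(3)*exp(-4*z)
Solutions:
 f(z) = C1 - 3*exp(-z) - sqrt(3)*exp(-4*z)/4


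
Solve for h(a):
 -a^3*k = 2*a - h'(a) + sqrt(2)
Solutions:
 h(a) = C1 + a^4*k/4 + a^2 + sqrt(2)*a


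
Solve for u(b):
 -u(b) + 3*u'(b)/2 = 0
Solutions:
 u(b) = C1*exp(2*b/3)


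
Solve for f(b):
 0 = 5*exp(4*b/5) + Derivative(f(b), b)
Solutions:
 f(b) = C1 - 25*exp(4*b/5)/4


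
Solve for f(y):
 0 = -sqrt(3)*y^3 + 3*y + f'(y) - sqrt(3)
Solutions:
 f(y) = C1 + sqrt(3)*y^4/4 - 3*y^2/2 + sqrt(3)*y


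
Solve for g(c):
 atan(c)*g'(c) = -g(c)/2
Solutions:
 g(c) = C1*exp(-Integral(1/atan(c), c)/2)


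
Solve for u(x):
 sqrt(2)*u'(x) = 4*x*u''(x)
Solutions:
 u(x) = C1 + C2*x^(sqrt(2)/4 + 1)


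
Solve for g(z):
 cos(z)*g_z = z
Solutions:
 g(z) = C1 + Integral(z/cos(z), z)


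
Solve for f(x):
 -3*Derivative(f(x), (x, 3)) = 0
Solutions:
 f(x) = C1 + C2*x + C3*x^2


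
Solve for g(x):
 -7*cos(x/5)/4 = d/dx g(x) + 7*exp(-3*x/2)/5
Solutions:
 g(x) = C1 - 35*sin(x/5)/4 + 14*exp(-3*x/2)/15


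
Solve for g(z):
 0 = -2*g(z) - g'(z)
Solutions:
 g(z) = C1*exp(-2*z)


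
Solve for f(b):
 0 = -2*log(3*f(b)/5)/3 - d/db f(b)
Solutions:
 3*Integral(1/(log(_y) - log(5) + log(3)), (_y, f(b)))/2 = C1 - b


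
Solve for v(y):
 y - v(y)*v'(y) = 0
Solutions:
 v(y) = -sqrt(C1 + y^2)
 v(y) = sqrt(C1 + y^2)


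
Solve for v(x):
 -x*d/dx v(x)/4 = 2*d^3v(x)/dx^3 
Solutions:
 v(x) = C1 + Integral(C2*airyai(-x/2) + C3*airybi(-x/2), x)


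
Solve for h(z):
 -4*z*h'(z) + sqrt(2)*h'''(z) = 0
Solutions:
 h(z) = C1 + Integral(C2*airyai(sqrt(2)*z) + C3*airybi(sqrt(2)*z), z)


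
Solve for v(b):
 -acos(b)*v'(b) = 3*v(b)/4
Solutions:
 v(b) = C1*exp(-3*Integral(1/acos(b), b)/4)


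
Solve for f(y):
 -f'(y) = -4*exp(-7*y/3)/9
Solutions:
 f(y) = C1 - 4*exp(-7*y/3)/21


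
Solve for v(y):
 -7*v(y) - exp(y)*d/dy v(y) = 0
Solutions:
 v(y) = C1*exp(7*exp(-y))


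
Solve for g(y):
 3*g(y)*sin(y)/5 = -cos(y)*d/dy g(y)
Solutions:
 g(y) = C1*cos(y)^(3/5)


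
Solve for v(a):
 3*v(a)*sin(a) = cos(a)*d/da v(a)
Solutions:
 v(a) = C1/cos(a)^3


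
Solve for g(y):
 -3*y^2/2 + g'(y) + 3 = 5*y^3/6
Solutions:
 g(y) = C1 + 5*y^4/24 + y^3/2 - 3*y


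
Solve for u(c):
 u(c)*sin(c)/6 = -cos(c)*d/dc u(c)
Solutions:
 u(c) = C1*cos(c)^(1/6)


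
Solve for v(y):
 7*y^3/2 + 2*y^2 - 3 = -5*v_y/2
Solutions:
 v(y) = C1 - 7*y^4/20 - 4*y^3/15 + 6*y/5


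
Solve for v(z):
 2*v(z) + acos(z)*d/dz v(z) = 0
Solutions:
 v(z) = C1*exp(-2*Integral(1/acos(z), z))


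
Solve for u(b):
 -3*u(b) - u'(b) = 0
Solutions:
 u(b) = C1*exp(-3*b)


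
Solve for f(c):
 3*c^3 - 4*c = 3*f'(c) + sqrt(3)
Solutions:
 f(c) = C1 + c^4/4 - 2*c^2/3 - sqrt(3)*c/3


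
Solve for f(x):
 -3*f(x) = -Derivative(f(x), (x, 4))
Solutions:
 f(x) = C1*exp(-3^(1/4)*x) + C2*exp(3^(1/4)*x) + C3*sin(3^(1/4)*x) + C4*cos(3^(1/4)*x)


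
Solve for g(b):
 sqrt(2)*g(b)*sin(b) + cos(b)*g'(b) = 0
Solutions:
 g(b) = C1*cos(b)^(sqrt(2))


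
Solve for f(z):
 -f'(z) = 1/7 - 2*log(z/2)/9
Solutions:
 f(z) = C1 + 2*z*log(z)/9 - 23*z/63 - 2*z*log(2)/9


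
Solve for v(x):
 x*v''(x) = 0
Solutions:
 v(x) = C1 + C2*x


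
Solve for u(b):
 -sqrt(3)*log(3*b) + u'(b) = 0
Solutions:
 u(b) = C1 + sqrt(3)*b*log(b) - sqrt(3)*b + sqrt(3)*b*log(3)


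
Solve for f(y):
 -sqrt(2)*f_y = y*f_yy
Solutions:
 f(y) = C1 + C2*y^(1 - sqrt(2))


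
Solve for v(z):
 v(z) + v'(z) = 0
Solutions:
 v(z) = C1*exp(-z)


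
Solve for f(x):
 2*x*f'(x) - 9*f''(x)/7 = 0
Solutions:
 f(x) = C1 + C2*erfi(sqrt(7)*x/3)


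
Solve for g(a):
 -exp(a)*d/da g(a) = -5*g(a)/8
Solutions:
 g(a) = C1*exp(-5*exp(-a)/8)


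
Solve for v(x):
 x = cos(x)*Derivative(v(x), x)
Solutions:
 v(x) = C1 + Integral(x/cos(x), x)


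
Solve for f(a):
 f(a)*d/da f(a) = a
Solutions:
 f(a) = -sqrt(C1 + a^2)
 f(a) = sqrt(C1 + a^2)


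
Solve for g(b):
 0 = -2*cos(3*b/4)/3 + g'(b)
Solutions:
 g(b) = C1 + 8*sin(3*b/4)/9


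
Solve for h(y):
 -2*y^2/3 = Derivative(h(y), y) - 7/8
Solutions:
 h(y) = C1 - 2*y^3/9 + 7*y/8


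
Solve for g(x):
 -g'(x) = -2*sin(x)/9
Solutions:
 g(x) = C1 - 2*cos(x)/9


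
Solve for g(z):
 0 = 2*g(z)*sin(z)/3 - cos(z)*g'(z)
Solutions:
 g(z) = C1/cos(z)^(2/3)


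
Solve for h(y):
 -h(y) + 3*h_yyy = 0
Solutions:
 h(y) = C3*exp(3^(2/3)*y/3) + (C1*sin(3^(1/6)*y/2) + C2*cos(3^(1/6)*y/2))*exp(-3^(2/3)*y/6)


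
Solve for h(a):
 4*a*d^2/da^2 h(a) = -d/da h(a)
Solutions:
 h(a) = C1 + C2*a^(3/4)


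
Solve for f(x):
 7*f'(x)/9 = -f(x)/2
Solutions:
 f(x) = C1*exp(-9*x/14)


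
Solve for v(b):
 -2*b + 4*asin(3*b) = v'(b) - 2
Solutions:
 v(b) = C1 - b^2 + 4*b*asin(3*b) + 2*b + 4*sqrt(1 - 9*b^2)/3


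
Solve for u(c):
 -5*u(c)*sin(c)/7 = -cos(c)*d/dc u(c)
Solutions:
 u(c) = C1/cos(c)^(5/7)


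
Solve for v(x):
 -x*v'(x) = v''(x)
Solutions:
 v(x) = C1 + C2*erf(sqrt(2)*x/2)


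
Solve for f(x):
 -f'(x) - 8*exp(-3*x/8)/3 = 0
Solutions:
 f(x) = C1 + 64*exp(-3*x/8)/9


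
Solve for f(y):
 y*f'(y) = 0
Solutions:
 f(y) = C1


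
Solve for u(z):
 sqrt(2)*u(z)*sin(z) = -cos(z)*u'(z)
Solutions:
 u(z) = C1*cos(z)^(sqrt(2))


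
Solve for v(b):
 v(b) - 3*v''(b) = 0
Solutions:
 v(b) = C1*exp(-sqrt(3)*b/3) + C2*exp(sqrt(3)*b/3)


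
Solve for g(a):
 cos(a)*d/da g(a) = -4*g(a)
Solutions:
 g(a) = C1*(sin(a)^2 - 2*sin(a) + 1)/(sin(a)^2 + 2*sin(a) + 1)


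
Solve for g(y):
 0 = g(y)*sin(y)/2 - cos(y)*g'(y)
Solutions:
 g(y) = C1/sqrt(cos(y))


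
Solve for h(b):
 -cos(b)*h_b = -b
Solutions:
 h(b) = C1 + Integral(b/cos(b), b)


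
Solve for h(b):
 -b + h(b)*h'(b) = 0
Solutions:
 h(b) = -sqrt(C1 + b^2)
 h(b) = sqrt(C1 + b^2)


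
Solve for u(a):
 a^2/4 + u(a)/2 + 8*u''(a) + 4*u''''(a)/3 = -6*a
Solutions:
 u(a) = C1*sin(a*sqrt(3 - sqrt(138)/4)) + C2*sin(a*sqrt(sqrt(138)/4 + 3)) + C3*cos(a*sqrt(3 - sqrt(138)/4)) + C4*cos(a*sqrt(sqrt(138)/4 + 3)) - a^2/2 - 12*a + 16


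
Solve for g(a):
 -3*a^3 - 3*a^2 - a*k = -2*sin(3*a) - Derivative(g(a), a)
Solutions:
 g(a) = C1 + 3*a^4/4 + a^3 + a^2*k/2 + 2*cos(3*a)/3


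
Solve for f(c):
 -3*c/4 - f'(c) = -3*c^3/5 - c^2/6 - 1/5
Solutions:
 f(c) = C1 + 3*c^4/20 + c^3/18 - 3*c^2/8 + c/5


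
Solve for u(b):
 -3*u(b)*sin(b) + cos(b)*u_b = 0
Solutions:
 u(b) = C1/cos(b)^3


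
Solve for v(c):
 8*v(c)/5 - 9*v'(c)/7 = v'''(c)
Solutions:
 v(c) = C1*exp(-c*(-15*245^(1/3)/(196 + sqrt(43141))^(1/3) + 175^(1/3)*(196 + sqrt(43141))^(1/3))/70)*sin(sqrt(3)*c*(15*245^(1/3)/(196 + sqrt(43141))^(1/3) + 175^(1/3)*(196 + sqrt(43141))^(1/3))/70) + C2*exp(-c*(-15*245^(1/3)/(196 + sqrt(43141))^(1/3) + 175^(1/3)*(196 + sqrt(43141))^(1/3))/70)*cos(sqrt(3)*c*(15*245^(1/3)/(196 + sqrt(43141))^(1/3) + 175^(1/3)*(196 + sqrt(43141))^(1/3))/70) + C3*exp(c*(-15*245^(1/3)/(196 + sqrt(43141))^(1/3) + 175^(1/3)*(196 + sqrt(43141))^(1/3))/35)


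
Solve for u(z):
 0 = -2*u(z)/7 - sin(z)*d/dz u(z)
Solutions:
 u(z) = C1*(cos(z) + 1)^(1/7)/(cos(z) - 1)^(1/7)


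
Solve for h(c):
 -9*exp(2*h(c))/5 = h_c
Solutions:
 h(c) = log(-sqrt(1/(C1 + 9*c))) - log(2) + log(10)/2
 h(c) = log(1/(C1 + 9*c))/2 - log(2) + log(10)/2


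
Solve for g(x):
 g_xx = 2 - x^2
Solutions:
 g(x) = C1 + C2*x - x^4/12 + x^2


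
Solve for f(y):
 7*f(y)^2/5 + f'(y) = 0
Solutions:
 f(y) = 5/(C1 + 7*y)


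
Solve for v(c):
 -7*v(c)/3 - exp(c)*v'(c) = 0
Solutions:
 v(c) = C1*exp(7*exp(-c)/3)


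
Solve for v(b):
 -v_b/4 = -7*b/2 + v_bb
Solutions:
 v(b) = C1 + C2*exp(-b/4) + 7*b^2 - 56*b


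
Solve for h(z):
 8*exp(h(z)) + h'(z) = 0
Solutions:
 h(z) = log(1/(C1 + 8*z))


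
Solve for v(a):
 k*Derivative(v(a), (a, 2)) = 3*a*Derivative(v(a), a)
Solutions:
 v(a) = C1 + C2*erf(sqrt(6)*a*sqrt(-1/k)/2)/sqrt(-1/k)


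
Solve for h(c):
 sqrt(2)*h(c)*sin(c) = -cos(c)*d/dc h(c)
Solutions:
 h(c) = C1*cos(c)^(sqrt(2))


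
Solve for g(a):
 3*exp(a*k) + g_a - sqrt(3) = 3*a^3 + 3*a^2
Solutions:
 g(a) = C1 + 3*a^4/4 + a^3 + sqrt(3)*a - 3*exp(a*k)/k


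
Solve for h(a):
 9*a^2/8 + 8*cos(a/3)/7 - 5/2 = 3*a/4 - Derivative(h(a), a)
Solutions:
 h(a) = C1 - 3*a^3/8 + 3*a^2/8 + 5*a/2 - 24*sin(a/3)/7


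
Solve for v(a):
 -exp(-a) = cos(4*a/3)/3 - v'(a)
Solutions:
 v(a) = C1 + sin(4*a/3)/4 - exp(-a)


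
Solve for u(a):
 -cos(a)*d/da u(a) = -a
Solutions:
 u(a) = C1 + Integral(a/cos(a), a)


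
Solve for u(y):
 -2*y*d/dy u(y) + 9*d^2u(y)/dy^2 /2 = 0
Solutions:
 u(y) = C1 + C2*erfi(sqrt(2)*y/3)


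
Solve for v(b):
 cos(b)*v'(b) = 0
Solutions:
 v(b) = C1


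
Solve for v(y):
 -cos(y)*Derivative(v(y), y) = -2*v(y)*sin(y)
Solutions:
 v(y) = C1/cos(y)^2


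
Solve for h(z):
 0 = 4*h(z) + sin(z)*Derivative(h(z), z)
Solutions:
 h(z) = C1*(cos(z)^2 + 2*cos(z) + 1)/(cos(z)^2 - 2*cos(z) + 1)


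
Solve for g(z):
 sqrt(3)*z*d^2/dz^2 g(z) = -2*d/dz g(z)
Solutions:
 g(z) = C1 + C2*z^(1 - 2*sqrt(3)/3)


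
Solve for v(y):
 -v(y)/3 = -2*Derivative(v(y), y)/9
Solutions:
 v(y) = C1*exp(3*y/2)


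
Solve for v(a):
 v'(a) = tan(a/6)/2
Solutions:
 v(a) = C1 - 3*log(cos(a/6))


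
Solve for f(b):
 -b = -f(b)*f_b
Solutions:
 f(b) = -sqrt(C1 + b^2)
 f(b) = sqrt(C1 + b^2)


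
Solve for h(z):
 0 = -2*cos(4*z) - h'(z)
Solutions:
 h(z) = C1 - sin(4*z)/2


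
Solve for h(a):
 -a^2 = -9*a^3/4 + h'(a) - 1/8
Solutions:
 h(a) = C1 + 9*a^4/16 - a^3/3 + a/8


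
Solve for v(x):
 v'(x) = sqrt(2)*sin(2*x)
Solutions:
 v(x) = C1 - sqrt(2)*cos(2*x)/2


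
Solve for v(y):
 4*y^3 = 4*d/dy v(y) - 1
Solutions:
 v(y) = C1 + y^4/4 + y/4


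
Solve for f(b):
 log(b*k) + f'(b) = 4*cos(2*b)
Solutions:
 f(b) = C1 - b*log(b*k) + b + 2*sin(2*b)


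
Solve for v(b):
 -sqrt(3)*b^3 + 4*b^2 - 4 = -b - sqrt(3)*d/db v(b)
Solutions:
 v(b) = C1 + b^4/4 - 4*sqrt(3)*b^3/9 - sqrt(3)*b^2/6 + 4*sqrt(3)*b/3


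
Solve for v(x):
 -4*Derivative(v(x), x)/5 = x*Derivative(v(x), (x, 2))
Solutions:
 v(x) = C1 + C2*x^(1/5)


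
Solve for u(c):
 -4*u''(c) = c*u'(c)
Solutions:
 u(c) = C1 + C2*erf(sqrt(2)*c/4)


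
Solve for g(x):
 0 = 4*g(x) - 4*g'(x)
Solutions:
 g(x) = C1*exp(x)


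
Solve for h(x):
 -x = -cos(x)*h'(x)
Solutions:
 h(x) = C1 + Integral(x/cos(x), x)


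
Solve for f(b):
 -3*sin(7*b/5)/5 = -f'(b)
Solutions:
 f(b) = C1 - 3*cos(7*b/5)/7


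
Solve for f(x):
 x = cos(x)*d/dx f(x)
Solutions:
 f(x) = C1 + Integral(x/cos(x), x)


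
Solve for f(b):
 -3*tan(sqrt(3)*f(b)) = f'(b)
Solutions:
 f(b) = sqrt(3)*(pi - asin(C1*exp(-3*sqrt(3)*b)))/3
 f(b) = sqrt(3)*asin(C1*exp(-3*sqrt(3)*b))/3


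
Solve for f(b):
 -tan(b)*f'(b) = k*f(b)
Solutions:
 f(b) = C1*exp(-k*log(sin(b)))


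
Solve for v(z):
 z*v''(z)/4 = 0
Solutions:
 v(z) = C1 + C2*z


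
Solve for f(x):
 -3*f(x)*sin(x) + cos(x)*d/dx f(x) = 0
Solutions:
 f(x) = C1/cos(x)^3


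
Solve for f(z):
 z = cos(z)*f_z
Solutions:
 f(z) = C1 + Integral(z/cos(z), z)


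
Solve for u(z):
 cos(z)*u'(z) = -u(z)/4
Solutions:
 u(z) = C1*(sin(z) - 1)^(1/8)/(sin(z) + 1)^(1/8)


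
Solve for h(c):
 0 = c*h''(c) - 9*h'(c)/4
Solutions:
 h(c) = C1 + C2*c^(13/4)


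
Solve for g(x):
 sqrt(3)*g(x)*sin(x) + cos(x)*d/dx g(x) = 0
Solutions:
 g(x) = C1*cos(x)^(sqrt(3))


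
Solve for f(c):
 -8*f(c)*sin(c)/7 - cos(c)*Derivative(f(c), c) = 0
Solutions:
 f(c) = C1*cos(c)^(8/7)


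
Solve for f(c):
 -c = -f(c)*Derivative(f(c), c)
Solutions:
 f(c) = -sqrt(C1 + c^2)
 f(c) = sqrt(C1 + c^2)


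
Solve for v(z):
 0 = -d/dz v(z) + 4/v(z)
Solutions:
 v(z) = -sqrt(C1 + 8*z)
 v(z) = sqrt(C1 + 8*z)


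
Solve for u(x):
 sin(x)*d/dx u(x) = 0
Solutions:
 u(x) = C1


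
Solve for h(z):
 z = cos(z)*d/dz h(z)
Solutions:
 h(z) = C1 + Integral(z/cos(z), z)


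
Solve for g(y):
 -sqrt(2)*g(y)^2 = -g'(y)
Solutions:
 g(y) = -1/(C1 + sqrt(2)*y)


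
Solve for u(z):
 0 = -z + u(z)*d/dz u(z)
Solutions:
 u(z) = -sqrt(C1 + z^2)
 u(z) = sqrt(C1 + z^2)


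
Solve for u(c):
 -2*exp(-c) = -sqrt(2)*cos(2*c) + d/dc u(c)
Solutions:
 u(c) = C1 + sqrt(2)*sin(2*c)/2 + 2*exp(-c)


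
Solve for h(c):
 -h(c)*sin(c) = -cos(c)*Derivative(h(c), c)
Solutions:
 h(c) = C1/cos(c)


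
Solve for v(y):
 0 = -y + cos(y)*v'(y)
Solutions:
 v(y) = C1 + Integral(y/cos(y), y)


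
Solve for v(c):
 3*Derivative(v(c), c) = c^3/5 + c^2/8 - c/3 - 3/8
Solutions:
 v(c) = C1 + c^4/60 + c^3/72 - c^2/18 - c/8


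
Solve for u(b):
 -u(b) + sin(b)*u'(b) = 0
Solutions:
 u(b) = C1*sqrt(cos(b) - 1)/sqrt(cos(b) + 1)


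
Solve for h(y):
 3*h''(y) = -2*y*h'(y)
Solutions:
 h(y) = C1 + C2*erf(sqrt(3)*y/3)


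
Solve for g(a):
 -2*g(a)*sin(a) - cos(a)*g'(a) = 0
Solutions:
 g(a) = C1*cos(a)^2


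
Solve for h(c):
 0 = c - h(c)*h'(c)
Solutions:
 h(c) = -sqrt(C1 + c^2)
 h(c) = sqrt(C1 + c^2)


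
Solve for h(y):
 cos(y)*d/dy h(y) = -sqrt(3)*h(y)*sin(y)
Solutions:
 h(y) = C1*cos(y)^(sqrt(3))


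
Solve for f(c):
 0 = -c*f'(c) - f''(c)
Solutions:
 f(c) = C1 + C2*erf(sqrt(2)*c/2)


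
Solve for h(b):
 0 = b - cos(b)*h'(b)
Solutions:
 h(b) = C1 + Integral(b/cos(b), b)


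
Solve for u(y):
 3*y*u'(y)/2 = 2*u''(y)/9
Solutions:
 u(y) = C1 + C2*erfi(3*sqrt(6)*y/4)


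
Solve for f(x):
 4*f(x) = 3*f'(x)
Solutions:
 f(x) = C1*exp(4*x/3)


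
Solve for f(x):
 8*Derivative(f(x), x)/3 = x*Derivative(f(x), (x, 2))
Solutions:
 f(x) = C1 + C2*x^(11/3)


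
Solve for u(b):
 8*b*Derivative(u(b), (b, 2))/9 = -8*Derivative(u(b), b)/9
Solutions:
 u(b) = C1 + C2*log(b)


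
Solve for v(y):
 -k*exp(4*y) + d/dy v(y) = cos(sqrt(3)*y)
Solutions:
 v(y) = C1 + k*exp(4*y)/4 + sqrt(3)*sin(sqrt(3)*y)/3


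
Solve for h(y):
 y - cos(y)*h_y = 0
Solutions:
 h(y) = C1 + Integral(y/cos(y), y)


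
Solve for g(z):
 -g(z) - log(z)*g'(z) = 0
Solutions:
 g(z) = C1*exp(-li(z))


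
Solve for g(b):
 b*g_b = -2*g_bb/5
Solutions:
 g(b) = C1 + C2*erf(sqrt(5)*b/2)


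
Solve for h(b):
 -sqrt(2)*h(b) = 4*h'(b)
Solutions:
 h(b) = C1*exp(-sqrt(2)*b/4)


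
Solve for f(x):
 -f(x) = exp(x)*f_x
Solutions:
 f(x) = C1*exp(exp(-x))


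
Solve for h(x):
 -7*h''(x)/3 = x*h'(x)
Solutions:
 h(x) = C1 + C2*erf(sqrt(42)*x/14)


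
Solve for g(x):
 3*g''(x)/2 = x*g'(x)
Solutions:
 g(x) = C1 + C2*erfi(sqrt(3)*x/3)


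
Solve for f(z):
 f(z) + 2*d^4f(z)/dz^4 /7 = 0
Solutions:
 f(z) = (C1*sin(14^(1/4)*z/2) + C2*cos(14^(1/4)*z/2))*exp(-14^(1/4)*z/2) + (C3*sin(14^(1/4)*z/2) + C4*cos(14^(1/4)*z/2))*exp(14^(1/4)*z/2)


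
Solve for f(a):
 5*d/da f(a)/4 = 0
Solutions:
 f(a) = C1


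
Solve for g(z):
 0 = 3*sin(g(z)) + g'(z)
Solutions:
 g(z) = -acos((-C1 - exp(6*z))/(C1 - exp(6*z))) + 2*pi
 g(z) = acos((-C1 - exp(6*z))/(C1 - exp(6*z)))


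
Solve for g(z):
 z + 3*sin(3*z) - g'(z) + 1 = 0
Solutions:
 g(z) = C1 + z^2/2 + z - cos(3*z)


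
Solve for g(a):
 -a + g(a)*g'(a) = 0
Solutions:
 g(a) = -sqrt(C1 + a^2)
 g(a) = sqrt(C1 + a^2)


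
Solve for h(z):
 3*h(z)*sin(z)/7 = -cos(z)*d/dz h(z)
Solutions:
 h(z) = C1*cos(z)^(3/7)


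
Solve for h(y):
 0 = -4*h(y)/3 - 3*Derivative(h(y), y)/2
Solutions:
 h(y) = C1*exp(-8*y/9)


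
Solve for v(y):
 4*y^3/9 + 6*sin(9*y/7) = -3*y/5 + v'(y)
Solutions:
 v(y) = C1 + y^4/9 + 3*y^2/10 - 14*cos(9*y/7)/3


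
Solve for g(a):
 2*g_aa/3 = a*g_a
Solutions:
 g(a) = C1 + C2*erfi(sqrt(3)*a/2)


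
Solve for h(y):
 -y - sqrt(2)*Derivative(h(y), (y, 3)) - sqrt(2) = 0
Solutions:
 h(y) = C1 + C2*y + C3*y^2 - sqrt(2)*y^4/48 - y^3/6


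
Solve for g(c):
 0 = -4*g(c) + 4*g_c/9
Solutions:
 g(c) = C1*exp(9*c)


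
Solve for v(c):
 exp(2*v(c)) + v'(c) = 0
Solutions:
 v(c) = log(-sqrt(-1/(C1 - c))) - log(2)/2
 v(c) = log(-1/(C1 - c))/2 - log(2)/2


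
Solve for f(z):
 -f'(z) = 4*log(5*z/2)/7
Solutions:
 f(z) = C1 - 4*z*log(z)/7 - 4*z*log(5)/7 + 4*z*log(2)/7 + 4*z/7


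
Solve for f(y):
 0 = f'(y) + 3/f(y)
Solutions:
 f(y) = -sqrt(C1 - 6*y)
 f(y) = sqrt(C1 - 6*y)


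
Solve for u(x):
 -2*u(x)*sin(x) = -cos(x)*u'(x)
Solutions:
 u(x) = C1/cos(x)^2


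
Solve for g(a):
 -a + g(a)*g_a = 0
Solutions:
 g(a) = -sqrt(C1 + a^2)
 g(a) = sqrt(C1 + a^2)


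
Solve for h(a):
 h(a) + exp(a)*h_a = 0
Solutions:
 h(a) = C1*exp(exp(-a))


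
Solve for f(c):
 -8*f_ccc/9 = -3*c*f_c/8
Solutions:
 f(c) = C1 + Integral(C2*airyai(3*c/4) + C3*airybi(3*c/4), c)


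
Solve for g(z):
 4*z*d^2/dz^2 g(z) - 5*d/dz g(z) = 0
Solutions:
 g(z) = C1 + C2*z^(9/4)


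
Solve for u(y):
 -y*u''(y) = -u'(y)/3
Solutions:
 u(y) = C1 + C2*y^(4/3)


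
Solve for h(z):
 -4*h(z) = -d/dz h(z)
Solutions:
 h(z) = C1*exp(4*z)


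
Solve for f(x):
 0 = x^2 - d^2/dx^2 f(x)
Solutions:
 f(x) = C1 + C2*x + x^4/12


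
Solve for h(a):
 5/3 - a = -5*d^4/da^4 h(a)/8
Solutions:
 h(a) = C1 + C2*a + C3*a^2 + C4*a^3 + a^5/75 - a^4/9


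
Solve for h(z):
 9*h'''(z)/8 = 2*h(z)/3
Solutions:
 h(z) = C3*exp(2*2^(1/3)*z/3) + (C1*sin(2^(1/3)*sqrt(3)*z/3) + C2*cos(2^(1/3)*sqrt(3)*z/3))*exp(-2^(1/3)*z/3)


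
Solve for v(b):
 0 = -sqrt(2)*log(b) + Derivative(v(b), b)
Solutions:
 v(b) = C1 + sqrt(2)*b*log(b) - sqrt(2)*b


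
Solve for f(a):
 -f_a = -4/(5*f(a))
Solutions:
 f(a) = -sqrt(C1 + 40*a)/5
 f(a) = sqrt(C1 + 40*a)/5


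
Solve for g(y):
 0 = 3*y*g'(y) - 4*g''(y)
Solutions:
 g(y) = C1 + C2*erfi(sqrt(6)*y/4)


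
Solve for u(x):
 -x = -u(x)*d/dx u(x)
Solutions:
 u(x) = -sqrt(C1 + x^2)
 u(x) = sqrt(C1 + x^2)


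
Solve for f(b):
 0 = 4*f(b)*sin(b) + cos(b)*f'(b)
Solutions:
 f(b) = C1*cos(b)^4


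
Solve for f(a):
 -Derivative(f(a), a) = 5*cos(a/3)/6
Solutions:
 f(a) = C1 - 5*sin(a/3)/2


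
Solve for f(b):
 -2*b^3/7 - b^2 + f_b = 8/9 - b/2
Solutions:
 f(b) = C1 + b^4/14 + b^3/3 - b^2/4 + 8*b/9


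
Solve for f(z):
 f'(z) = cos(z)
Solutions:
 f(z) = C1 + sin(z)


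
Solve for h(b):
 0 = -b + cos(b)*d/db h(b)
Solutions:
 h(b) = C1 + Integral(b/cos(b), b)


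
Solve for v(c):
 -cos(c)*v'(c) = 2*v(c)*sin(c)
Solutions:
 v(c) = C1*cos(c)^2


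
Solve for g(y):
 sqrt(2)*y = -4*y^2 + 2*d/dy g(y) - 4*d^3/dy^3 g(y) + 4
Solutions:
 g(y) = C1 + C2*exp(-sqrt(2)*y/2) + C3*exp(sqrt(2)*y/2) + 2*y^3/3 + sqrt(2)*y^2/4 + 6*y


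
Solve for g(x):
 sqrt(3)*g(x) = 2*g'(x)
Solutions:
 g(x) = C1*exp(sqrt(3)*x/2)


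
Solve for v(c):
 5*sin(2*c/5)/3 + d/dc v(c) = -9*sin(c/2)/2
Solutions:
 v(c) = C1 + 25*cos(2*c/5)/6 + 9*cos(c/2)


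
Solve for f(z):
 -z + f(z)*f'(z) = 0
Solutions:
 f(z) = -sqrt(C1 + z^2)
 f(z) = sqrt(C1 + z^2)


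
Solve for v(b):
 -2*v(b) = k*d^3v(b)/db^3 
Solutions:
 v(b) = C1*exp(2^(1/3)*b*(-1/k)^(1/3)) + C2*exp(2^(1/3)*b*(-1/k)^(1/3)*(-1 + sqrt(3)*I)/2) + C3*exp(-2^(1/3)*b*(-1/k)^(1/3)*(1 + sqrt(3)*I)/2)


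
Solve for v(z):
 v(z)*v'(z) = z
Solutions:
 v(z) = -sqrt(C1 + z^2)
 v(z) = sqrt(C1 + z^2)


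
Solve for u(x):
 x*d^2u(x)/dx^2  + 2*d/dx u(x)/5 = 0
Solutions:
 u(x) = C1 + C2*x^(3/5)


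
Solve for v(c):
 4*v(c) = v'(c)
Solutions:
 v(c) = C1*exp(4*c)


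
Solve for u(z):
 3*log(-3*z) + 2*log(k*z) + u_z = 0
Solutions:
 u(z) = C1 + z*(-2*log(-k) - 3*log(3) + 5) - 5*z*log(-z)


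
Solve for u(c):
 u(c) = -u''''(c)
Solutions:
 u(c) = (C1*sin(sqrt(2)*c/2) + C2*cos(sqrt(2)*c/2))*exp(-sqrt(2)*c/2) + (C3*sin(sqrt(2)*c/2) + C4*cos(sqrt(2)*c/2))*exp(sqrt(2)*c/2)


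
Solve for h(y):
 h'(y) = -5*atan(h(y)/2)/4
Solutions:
 Integral(1/atan(_y/2), (_y, h(y))) = C1 - 5*y/4


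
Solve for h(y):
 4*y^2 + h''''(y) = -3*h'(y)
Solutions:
 h(y) = C1 + C4*exp(-3^(1/3)*y) - 4*y^3/9 + (C2*sin(3^(5/6)*y/2) + C3*cos(3^(5/6)*y/2))*exp(3^(1/3)*y/2)


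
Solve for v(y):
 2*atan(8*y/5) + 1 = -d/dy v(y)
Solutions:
 v(y) = C1 - 2*y*atan(8*y/5) - y + 5*log(64*y^2 + 25)/8


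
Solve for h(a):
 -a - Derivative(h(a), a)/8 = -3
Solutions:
 h(a) = C1 - 4*a^2 + 24*a


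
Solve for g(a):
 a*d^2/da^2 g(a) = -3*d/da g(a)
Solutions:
 g(a) = C1 + C2/a^2


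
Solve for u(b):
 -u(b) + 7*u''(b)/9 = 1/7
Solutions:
 u(b) = C1*exp(-3*sqrt(7)*b/7) + C2*exp(3*sqrt(7)*b/7) - 1/7


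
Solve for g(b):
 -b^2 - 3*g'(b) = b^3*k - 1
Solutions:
 g(b) = C1 - b^4*k/12 - b^3/9 + b/3


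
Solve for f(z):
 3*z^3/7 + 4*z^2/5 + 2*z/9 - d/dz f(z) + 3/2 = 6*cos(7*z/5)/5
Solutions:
 f(z) = C1 + 3*z^4/28 + 4*z^3/15 + z^2/9 + 3*z/2 - 6*sin(7*z/5)/7


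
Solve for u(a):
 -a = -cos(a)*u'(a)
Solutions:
 u(a) = C1 + Integral(a/cos(a), a)


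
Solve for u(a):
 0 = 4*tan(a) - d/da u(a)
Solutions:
 u(a) = C1 - 4*log(cos(a))


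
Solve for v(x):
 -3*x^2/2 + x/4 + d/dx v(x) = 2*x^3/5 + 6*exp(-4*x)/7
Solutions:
 v(x) = C1 + x^4/10 + x^3/2 - x^2/8 - 3*exp(-4*x)/14


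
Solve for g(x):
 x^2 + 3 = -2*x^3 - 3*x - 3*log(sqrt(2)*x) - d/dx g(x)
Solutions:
 g(x) = C1 - x^4/2 - x^3/3 - 3*x^2/2 - 3*x*log(x) - 3*x*log(2)/2


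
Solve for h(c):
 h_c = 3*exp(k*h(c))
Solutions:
 h(c) = Piecewise((log(-1/(C1*k + 3*c*k))/k, Ne(k, 0)), (nan, True))
 h(c) = Piecewise((C1 + 3*c, Eq(k, 0)), (nan, True))


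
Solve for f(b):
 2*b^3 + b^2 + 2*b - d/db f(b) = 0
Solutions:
 f(b) = C1 + b^4/2 + b^3/3 + b^2


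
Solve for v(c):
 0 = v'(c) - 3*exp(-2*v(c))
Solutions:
 v(c) = log(-sqrt(C1 + 6*c))
 v(c) = log(C1 + 6*c)/2


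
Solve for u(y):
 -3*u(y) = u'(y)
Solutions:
 u(y) = C1*exp(-3*y)


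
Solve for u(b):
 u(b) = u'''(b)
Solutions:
 u(b) = C3*exp(b) + (C1*sin(sqrt(3)*b/2) + C2*cos(sqrt(3)*b/2))*exp(-b/2)


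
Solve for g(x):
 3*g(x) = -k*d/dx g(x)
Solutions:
 g(x) = C1*exp(-3*x/k)


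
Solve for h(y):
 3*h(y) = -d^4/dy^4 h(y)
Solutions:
 h(y) = (C1*sin(sqrt(2)*3^(1/4)*y/2) + C2*cos(sqrt(2)*3^(1/4)*y/2))*exp(-sqrt(2)*3^(1/4)*y/2) + (C3*sin(sqrt(2)*3^(1/4)*y/2) + C4*cos(sqrt(2)*3^(1/4)*y/2))*exp(sqrt(2)*3^(1/4)*y/2)


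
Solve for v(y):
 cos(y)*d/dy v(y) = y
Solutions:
 v(y) = C1 + Integral(y/cos(y), y)


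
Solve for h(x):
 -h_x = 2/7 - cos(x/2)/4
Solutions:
 h(x) = C1 - 2*x/7 + sin(x/2)/2


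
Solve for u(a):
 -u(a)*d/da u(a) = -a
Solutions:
 u(a) = -sqrt(C1 + a^2)
 u(a) = sqrt(C1 + a^2)


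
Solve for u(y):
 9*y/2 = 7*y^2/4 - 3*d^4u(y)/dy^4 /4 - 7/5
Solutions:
 u(y) = C1 + C2*y + C3*y^2 + C4*y^3 + 7*y^6/1080 - y^5/20 - 7*y^4/90


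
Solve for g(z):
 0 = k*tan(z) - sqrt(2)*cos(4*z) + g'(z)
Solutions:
 g(z) = C1 + k*log(cos(z)) + sqrt(2)*sin(4*z)/4


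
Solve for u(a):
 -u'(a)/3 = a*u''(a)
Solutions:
 u(a) = C1 + C2*a^(2/3)


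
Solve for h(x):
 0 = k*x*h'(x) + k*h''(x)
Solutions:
 h(x) = C1 + C2*erf(sqrt(2)*x/2)


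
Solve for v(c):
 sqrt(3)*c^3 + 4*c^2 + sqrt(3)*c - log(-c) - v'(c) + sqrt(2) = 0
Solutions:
 v(c) = C1 + sqrt(3)*c^4/4 + 4*c^3/3 + sqrt(3)*c^2/2 - c*log(-c) + c*(1 + sqrt(2))


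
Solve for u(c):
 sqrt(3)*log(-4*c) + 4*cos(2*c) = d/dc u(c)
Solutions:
 u(c) = C1 + sqrt(3)*c*(log(-c) - 1) + 2*sqrt(3)*c*log(2) + 2*sin(2*c)


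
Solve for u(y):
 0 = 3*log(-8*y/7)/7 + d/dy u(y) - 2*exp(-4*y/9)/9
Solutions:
 u(y) = C1 - 3*y*log(-y)/7 + 3*y*(-3*log(2) + 1 + log(7))/7 - exp(-4*y/9)/2


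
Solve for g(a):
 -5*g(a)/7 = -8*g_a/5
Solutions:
 g(a) = C1*exp(25*a/56)


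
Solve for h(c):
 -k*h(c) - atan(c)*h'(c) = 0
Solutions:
 h(c) = C1*exp(-k*Integral(1/atan(c), c))


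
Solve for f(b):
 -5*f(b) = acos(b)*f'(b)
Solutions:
 f(b) = C1*exp(-5*Integral(1/acos(b), b))


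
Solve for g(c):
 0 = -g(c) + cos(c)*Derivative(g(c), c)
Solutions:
 g(c) = C1*sqrt(sin(c) + 1)/sqrt(sin(c) - 1)


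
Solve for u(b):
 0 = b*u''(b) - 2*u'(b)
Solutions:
 u(b) = C1 + C2*b^3


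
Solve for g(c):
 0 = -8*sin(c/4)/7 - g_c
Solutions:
 g(c) = C1 + 32*cos(c/4)/7


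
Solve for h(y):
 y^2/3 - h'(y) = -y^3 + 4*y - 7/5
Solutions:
 h(y) = C1 + y^4/4 + y^3/9 - 2*y^2 + 7*y/5


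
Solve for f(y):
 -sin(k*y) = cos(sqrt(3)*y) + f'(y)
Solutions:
 f(y) = C1 - sqrt(3)*sin(sqrt(3)*y)/3 + cos(k*y)/k


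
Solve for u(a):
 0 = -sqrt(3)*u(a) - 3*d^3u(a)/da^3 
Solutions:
 u(a) = C3*exp(-3^(5/6)*a/3) + (C1*sin(3^(1/3)*a/2) + C2*cos(3^(1/3)*a/2))*exp(3^(5/6)*a/6)


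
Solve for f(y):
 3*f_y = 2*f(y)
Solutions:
 f(y) = C1*exp(2*y/3)


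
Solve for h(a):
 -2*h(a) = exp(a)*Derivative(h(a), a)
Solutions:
 h(a) = C1*exp(2*exp(-a))


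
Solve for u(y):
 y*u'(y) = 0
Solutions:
 u(y) = C1


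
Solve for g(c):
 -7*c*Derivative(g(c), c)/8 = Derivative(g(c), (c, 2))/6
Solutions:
 g(c) = C1 + C2*erf(sqrt(42)*c/4)


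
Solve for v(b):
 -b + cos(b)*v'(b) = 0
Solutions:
 v(b) = C1 + Integral(b/cos(b), b)


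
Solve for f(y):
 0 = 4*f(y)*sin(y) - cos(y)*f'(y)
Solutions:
 f(y) = C1/cos(y)^4


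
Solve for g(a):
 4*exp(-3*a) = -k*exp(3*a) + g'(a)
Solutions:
 g(a) = C1 + k*exp(3*a)/3 - 4*exp(-3*a)/3


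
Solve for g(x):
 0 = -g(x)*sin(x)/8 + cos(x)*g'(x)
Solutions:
 g(x) = C1/cos(x)^(1/8)


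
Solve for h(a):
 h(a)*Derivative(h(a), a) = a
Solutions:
 h(a) = -sqrt(C1 + a^2)
 h(a) = sqrt(C1 + a^2)


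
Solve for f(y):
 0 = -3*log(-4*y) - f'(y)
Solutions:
 f(y) = C1 - 3*y*log(-y) + 3*y*(1 - 2*log(2))


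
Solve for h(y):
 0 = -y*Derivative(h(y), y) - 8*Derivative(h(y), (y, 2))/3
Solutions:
 h(y) = C1 + C2*erf(sqrt(3)*y/4)


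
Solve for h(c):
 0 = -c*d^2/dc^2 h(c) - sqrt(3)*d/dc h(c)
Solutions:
 h(c) = C1 + C2*c^(1 - sqrt(3))


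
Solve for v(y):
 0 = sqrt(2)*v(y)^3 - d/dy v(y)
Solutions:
 v(y) = -sqrt(2)*sqrt(-1/(C1 + sqrt(2)*y))/2
 v(y) = sqrt(2)*sqrt(-1/(C1 + sqrt(2)*y))/2


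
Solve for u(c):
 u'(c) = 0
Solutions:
 u(c) = C1


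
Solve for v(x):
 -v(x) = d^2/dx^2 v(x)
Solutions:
 v(x) = C1*sin(x) + C2*cos(x)


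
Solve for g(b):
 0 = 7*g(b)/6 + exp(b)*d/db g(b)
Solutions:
 g(b) = C1*exp(7*exp(-b)/6)


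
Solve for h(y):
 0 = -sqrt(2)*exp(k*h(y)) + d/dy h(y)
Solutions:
 h(y) = Piecewise((log(-1/(C1*k + sqrt(2)*k*y))/k, Ne(k, 0)), (nan, True))
 h(y) = Piecewise((C1 + sqrt(2)*y, Eq(k, 0)), (nan, True))


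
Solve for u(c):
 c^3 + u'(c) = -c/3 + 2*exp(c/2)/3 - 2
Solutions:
 u(c) = C1 - c^4/4 - c^2/6 - 2*c + 4*exp(c/2)/3


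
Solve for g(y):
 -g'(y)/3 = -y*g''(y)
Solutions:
 g(y) = C1 + C2*y^(4/3)


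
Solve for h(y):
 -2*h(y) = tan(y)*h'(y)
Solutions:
 h(y) = C1/sin(y)^2


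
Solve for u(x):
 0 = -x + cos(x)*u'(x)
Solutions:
 u(x) = C1 + Integral(x/cos(x), x)


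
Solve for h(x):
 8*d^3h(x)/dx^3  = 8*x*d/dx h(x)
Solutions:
 h(x) = C1 + Integral(C2*airyai(x) + C3*airybi(x), x)


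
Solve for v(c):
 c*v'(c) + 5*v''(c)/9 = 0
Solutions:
 v(c) = C1 + C2*erf(3*sqrt(10)*c/10)


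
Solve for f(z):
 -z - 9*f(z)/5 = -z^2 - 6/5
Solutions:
 f(z) = 5*z^2/9 - 5*z/9 + 2/3


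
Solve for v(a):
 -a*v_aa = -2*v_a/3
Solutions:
 v(a) = C1 + C2*a^(5/3)


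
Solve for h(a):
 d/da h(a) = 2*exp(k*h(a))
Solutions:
 h(a) = Piecewise((log(-1/(C1*k + 2*a*k))/k, Ne(k, 0)), (nan, True))
 h(a) = Piecewise((C1 + 2*a, Eq(k, 0)), (nan, True))


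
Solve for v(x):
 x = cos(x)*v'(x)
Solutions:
 v(x) = C1 + Integral(x/cos(x), x)


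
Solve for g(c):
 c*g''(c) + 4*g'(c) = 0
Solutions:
 g(c) = C1 + C2/c^3


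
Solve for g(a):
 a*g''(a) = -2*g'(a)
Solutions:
 g(a) = C1 + C2/a


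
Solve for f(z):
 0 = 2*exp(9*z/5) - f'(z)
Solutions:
 f(z) = C1 + 10*exp(9*z/5)/9


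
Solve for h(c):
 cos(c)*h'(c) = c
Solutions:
 h(c) = C1 + Integral(c/cos(c), c)


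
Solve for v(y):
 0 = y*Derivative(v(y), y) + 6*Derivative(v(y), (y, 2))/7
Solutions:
 v(y) = C1 + C2*erf(sqrt(21)*y/6)


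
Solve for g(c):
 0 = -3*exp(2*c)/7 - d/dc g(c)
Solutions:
 g(c) = C1 - 3*exp(2*c)/14


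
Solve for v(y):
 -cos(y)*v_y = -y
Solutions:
 v(y) = C1 + Integral(y/cos(y), y)


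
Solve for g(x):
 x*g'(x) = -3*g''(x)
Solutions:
 g(x) = C1 + C2*erf(sqrt(6)*x/6)


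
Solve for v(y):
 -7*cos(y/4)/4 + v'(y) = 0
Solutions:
 v(y) = C1 + 7*sin(y/4)


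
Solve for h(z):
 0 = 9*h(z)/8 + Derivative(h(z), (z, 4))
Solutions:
 h(z) = (C1*sin(2^(3/4)*sqrt(3)*z/4) + C2*cos(2^(3/4)*sqrt(3)*z/4))*exp(-2^(3/4)*sqrt(3)*z/4) + (C3*sin(2^(3/4)*sqrt(3)*z/4) + C4*cos(2^(3/4)*sqrt(3)*z/4))*exp(2^(3/4)*sqrt(3)*z/4)


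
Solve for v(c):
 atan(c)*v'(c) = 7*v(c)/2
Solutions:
 v(c) = C1*exp(7*Integral(1/atan(c), c)/2)


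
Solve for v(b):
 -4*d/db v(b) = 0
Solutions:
 v(b) = C1


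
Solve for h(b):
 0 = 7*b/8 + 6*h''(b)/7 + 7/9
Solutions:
 h(b) = C1 + C2*b - 49*b^3/288 - 49*b^2/108


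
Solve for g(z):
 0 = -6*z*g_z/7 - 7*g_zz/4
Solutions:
 g(z) = C1 + C2*erf(2*sqrt(3)*z/7)


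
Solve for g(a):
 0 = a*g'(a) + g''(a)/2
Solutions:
 g(a) = C1 + C2*erf(a)


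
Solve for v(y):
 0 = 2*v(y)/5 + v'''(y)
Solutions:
 v(y) = C3*exp(-2^(1/3)*5^(2/3)*y/5) + (C1*sin(2^(1/3)*sqrt(3)*5^(2/3)*y/10) + C2*cos(2^(1/3)*sqrt(3)*5^(2/3)*y/10))*exp(2^(1/3)*5^(2/3)*y/10)


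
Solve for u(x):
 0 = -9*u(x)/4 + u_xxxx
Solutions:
 u(x) = C1*exp(-sqrt(6)*x/2) + C2*exp(sqrt(6)*x/2) + C3*sin(sqrt(6)*x/2) + C4*cos(sqrt(6)*x/2)


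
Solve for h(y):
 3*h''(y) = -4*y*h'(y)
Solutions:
 h(y) = C1 + C2*erf(sqrt(6)*y/3)


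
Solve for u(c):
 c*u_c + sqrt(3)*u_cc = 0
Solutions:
 u(c) = C1 + C2*erf(sqrt(2)*3^(3/4)*c/6)


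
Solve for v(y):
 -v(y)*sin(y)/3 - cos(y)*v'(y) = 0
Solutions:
 v(y) = C1*cos(y)^(1/3)


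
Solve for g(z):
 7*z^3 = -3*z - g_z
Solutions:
 g(z) = C1 - 7*z^4/4 - 3*z^2/2


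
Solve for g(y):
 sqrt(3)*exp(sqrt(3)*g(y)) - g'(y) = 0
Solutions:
 g(y) = sqrt(3)*(2*log(-1/(C1 + sqrt(3)*y)) - log(3))/6


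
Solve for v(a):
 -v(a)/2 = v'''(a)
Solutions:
 v(a) = C3*exp(-2^(2/3)*a/2) + (C1*sin(2^(2/3)*sqrt(3)*a/4) + C2*cos(2^(2/3)*sqrt(3)*a/4))*exp(2^(2/3)*a/4)


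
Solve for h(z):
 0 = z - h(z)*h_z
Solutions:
 h(z) = -sqrt(C1 + z^2)
 h(z) = sqrt(C1 + z^2)


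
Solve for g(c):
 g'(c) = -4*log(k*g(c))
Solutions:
 li(k*g(c))/k = C1 - 4*c


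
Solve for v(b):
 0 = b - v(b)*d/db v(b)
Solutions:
 v(b) = -sqrt(C1 + b^2)
 v(b) = sqrt(C1 + b^2)


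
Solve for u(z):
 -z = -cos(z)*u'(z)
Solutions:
 u(z) = C1 + Integral(z/cos(z), z)


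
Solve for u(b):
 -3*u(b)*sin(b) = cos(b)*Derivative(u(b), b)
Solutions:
 u(b) = C1*cos(b)^3


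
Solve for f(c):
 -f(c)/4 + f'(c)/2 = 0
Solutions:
 f(c) = C1*exp(c/2)


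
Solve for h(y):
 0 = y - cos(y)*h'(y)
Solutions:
 h(y) = C1 + Integral(y/cos(y), y)


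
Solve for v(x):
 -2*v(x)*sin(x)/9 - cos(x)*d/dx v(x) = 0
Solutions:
 v(x) = C1*cos(x)^(2/9)


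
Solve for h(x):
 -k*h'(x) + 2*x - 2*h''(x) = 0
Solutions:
 h(x) = C1 + C2*exp(-k*x/2) + x^2/k - 4*x/k^2


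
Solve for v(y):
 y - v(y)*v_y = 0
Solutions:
 v(y) = -sqrt(C1 + y^2)
 v(y) = sqrt(C1 + y^2)


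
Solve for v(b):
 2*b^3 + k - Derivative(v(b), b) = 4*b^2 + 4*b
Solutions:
 v(b) = C1 + b^4/2 - 4*b^3/3 - 2*b^2 + b*k


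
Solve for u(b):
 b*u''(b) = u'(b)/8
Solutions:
 u(b) = C1 + C2*b^(9/8)


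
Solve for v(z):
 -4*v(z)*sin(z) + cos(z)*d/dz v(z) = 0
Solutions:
 v(z) = C1/cos(z)^4


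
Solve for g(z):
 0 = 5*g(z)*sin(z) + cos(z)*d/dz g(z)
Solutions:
 g(z) = C1*cos(z)^5


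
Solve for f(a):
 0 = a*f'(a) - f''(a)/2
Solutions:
 f(a) = C1 + C2*erfi(a)


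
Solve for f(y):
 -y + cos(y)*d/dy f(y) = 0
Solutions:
 f(y) = C1 + Integral(y/cos(y), y)


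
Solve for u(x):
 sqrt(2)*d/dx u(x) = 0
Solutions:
 u(x) = C1


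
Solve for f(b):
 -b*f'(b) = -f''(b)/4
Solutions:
 f(b) = C1 + C2*erfi(sqrt(2)*b)


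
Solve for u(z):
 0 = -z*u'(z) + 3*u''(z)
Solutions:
 u(z) = C1 + C2*erfi(sqrt(6)*z/6)


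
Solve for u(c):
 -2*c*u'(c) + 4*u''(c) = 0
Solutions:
 u(c) = C1 + C2*erfi(c/2)


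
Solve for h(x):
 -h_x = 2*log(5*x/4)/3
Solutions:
 h(x) = C1 - 2*x*log(x)/3 - 2*x*log(5)/3 + 2*x/3 + 4*x*log(2)/3
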